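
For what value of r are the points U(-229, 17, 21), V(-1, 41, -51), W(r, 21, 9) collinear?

Direction UV = (228, 24, -72). From the y-coordinate of W, the parameter along the line is τ = (21 − 17)/24 = 1/6.
Then r = (-229) + 1/6·(228) = -191.

-191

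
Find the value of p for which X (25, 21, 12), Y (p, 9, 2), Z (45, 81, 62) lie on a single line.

21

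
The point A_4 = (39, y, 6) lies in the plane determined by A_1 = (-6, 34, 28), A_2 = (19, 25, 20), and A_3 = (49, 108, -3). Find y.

71

The plane through A_1, A_2, A_3 has equation 871x + 335y + 2345z = 71824.
Substituting A_4: (335)y + (48039) = 71824, so y = 71.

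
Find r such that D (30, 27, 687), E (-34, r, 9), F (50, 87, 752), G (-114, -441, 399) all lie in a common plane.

The points are coplanar iff DE · (DF × DG) = 0.
Expanding, this is linear in r: (-3600)r + (-255600) = 0.
So r = -71.

-71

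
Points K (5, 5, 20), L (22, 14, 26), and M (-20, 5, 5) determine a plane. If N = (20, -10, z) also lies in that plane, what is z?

36

Coplanarity requires KL · (KM × KN) = 0.
KL = (17, 9, 6), KM = (-25, 0, -15); the triple product is linear in z with coefficient 225 and constant term -8100.
Setting it to zero: z = 36.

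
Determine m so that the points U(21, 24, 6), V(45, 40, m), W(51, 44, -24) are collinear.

-18

Collinearity requires UV × UW = 0; each component is linear in m.
The x-component gives (-20)m + (-360) = 0, so m = -18.
The remaining components then also vanish.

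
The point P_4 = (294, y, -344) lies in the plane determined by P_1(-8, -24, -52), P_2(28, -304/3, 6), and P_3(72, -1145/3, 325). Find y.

The plane through P_1, P_2, P_3 has equation −8410x − 8932y − (20068/3)z = 1888480/3.
Substituting P_4: (-8932)y + (-514228/3) = 1888480/3, so y = -269/3.

-269/3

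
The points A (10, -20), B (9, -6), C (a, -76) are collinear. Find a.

14

The three points are collinear iff det[AB; AC] = 0.
This determinant is linear in a: (-14)a + (196) = 0, so a = 14.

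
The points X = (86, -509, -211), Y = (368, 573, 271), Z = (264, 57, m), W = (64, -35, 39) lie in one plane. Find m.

Normal to plane XYW: n = (42032, -81104, 157472); plane equation n·P = 11670096.
Requiring n·Z = 11670096: (157472)m + (6473520) = 11670096.
So m = 33.

33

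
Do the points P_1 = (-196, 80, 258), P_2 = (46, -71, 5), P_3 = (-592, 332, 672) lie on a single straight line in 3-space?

P_1P_2 = (242, -151, -253), P_1P_3 = (-396, 252, 414).
Comparing components 2 and 3: (-151)(414) − (-253)(252) = 1242 ≠ 0, so P_1P_2 and P_1P_3 are not parallel and the points are not collinear.

No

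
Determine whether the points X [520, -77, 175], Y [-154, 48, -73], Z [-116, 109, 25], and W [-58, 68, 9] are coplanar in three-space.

Yes

A normal to the plane through X, Y, Z is n = XY × XZ = (27378, 56628, -45864).
The plane has equation n·P = 1850004. For W: n·W = 1850004.
Equal, so W lies in the plane and all four are coplanar.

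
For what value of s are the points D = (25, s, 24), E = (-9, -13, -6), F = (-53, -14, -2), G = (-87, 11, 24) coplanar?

25

The points are coplanar iff DE · (DF × DG) = 0.
Expanding, this is linear in s: (-1008)s + (25200) = 0.
So s = 25.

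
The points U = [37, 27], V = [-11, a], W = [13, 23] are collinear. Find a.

Collinearity: (V − U) must be parallel to (W − U) = (-24, -4).
Cross-multiplying the components: (a − 27)·(-24) = (-48)·(-4).
Solving gives a = 19.

19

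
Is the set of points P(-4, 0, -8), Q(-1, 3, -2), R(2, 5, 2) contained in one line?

No

PQ = (3, 3, 6), PR = (6, 5, 10).
PQ × PR = (0, 6, -3).
The cross product is nonzero, so the points do not lie on one line.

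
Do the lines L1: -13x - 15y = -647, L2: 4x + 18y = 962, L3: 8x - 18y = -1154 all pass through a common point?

The three lines meet at one point iff the augmented coefficient matrix [aᵢ bᵢ cᵢ] has rank < 3, i.e. its determinant vanishes.
Here the determinant is 0.
It vanishes, so the lines are concurrent at (-16, 57).

Yes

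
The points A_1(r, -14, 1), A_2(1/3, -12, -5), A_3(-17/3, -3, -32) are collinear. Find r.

5/3

Collinearity requires A_1A_2 × A_1A_3 = 0; each component is linear in r.
The y-component gives (-27)r + (45) = 0, so r = 5/3.
The remaining components then also vanish.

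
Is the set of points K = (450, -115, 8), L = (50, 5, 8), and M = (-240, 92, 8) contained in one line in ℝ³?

KL = (-400, 120, 0), KM = (-690, 207, 0).
Each component of KM is 69/40 times the corresponding component of KL, so KM = 69/40·KL and the points are collinear.

Yes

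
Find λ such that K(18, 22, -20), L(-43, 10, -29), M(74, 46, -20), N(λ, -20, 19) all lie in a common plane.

63

Normal to plane KLM: n = (216, -504, -792); plane equation n·P = 8640.
Requiring n·N = 8640: (216)λ + (-4968) = 8640.
So λ = 63.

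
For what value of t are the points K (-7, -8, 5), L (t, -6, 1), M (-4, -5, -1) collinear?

Direction KM = (3, 3, -6). From the y-coordinate of L, the parameter along the line is τ = (-6 − (-8))/3 = 2/3.
Then t = (-7) + 2/3·(3) = -5.

-5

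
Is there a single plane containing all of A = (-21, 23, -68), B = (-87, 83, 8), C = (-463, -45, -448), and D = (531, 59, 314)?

Yes

With A as base: AB = (-66, 60, 76), AC = (-442, -68, -380), AD = (552, 36, 382).
AC × AD = (-12296, -40916, 21624).
AB · (AC × AD) = 0.
The scalar triple product vanishes, so the four points are coplanar.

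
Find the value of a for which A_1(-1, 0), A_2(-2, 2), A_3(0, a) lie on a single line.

-2

The three points are collinear iff det[A_1A_2; A_1A_3] = 0.
This determinant is linear in a: (-1)a + (-2) = 0, so a = -2.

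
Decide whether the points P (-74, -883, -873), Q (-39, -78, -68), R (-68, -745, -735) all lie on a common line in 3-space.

Yes

PQ = (35, 805, 805), PR = (6, 138, 138).
Each component of PR is 6/35 times the corresponding component of PQ, so PR = 6/35·PQ and the points are collinear.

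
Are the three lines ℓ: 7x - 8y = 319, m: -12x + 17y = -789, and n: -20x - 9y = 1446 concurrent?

No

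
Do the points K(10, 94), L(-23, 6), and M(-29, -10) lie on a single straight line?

Yes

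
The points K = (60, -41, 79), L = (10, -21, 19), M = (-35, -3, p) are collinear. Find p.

-35

Collinearity requires KL × KM = 0; each component is linear in p.
The x-component gives (20)p + (700) = 0, so p = -35.
The remaining components then also vanish.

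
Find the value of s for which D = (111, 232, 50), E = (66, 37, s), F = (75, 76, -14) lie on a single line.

Collinearity requires DE × DF = 0; each component is linear in s.
The x-component gives (156)s + (4680) = 0, so s = -30.
The remaining components then also vanish.

-30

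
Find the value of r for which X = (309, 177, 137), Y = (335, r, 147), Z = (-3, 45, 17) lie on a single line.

188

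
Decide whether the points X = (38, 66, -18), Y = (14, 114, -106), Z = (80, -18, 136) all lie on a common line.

XY = (-24, 48, -88), XZ = (42, -84, 154).
Each component of XZ is -7/4 times the corresponding component of XY, so XZ = -7/4·XY and the points are collinear.

Yes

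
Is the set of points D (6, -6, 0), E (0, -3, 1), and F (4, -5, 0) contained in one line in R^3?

DE = (-6, 3, 1), DF = (-2, 1, 0).
DE × DF = (-1, -2, 0).
The cross product is nonzero, so the points do not lie on one line.

No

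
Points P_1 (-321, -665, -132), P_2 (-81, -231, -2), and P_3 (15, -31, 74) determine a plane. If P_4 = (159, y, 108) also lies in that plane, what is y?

181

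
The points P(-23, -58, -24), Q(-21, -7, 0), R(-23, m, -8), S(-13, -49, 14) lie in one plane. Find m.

The points are coplanar iff PQ · (PR × PS) = 0.
Expanding, this is linear in m: (-164)m + (-1640) = 0.
So m = -10.

-10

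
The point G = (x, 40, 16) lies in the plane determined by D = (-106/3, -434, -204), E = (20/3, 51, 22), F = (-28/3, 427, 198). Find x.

178/3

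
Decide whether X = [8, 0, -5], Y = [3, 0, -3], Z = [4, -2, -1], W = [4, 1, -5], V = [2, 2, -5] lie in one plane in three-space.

The plane through X, Y, Z has normal n = XY × XZ = (4, 12, 10) and equation n·P = -18.
Checking the remaining points: n·W = -22, n·V = -18.
Since n·W = -22 ≠ -18, W is off the plane and the points are not all coplanar.

No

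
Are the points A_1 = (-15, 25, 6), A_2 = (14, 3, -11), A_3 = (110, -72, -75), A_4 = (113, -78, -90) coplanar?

A normal to the plane through A_1, A_2, A_3 is n = A_1A_2 × A_1A_3 = (133, 224, -63).
The plane has equation n·P = 3227. For A_4: n·A_4 = 3227.
Equal, so A_4 lies in the plane and all four are coplanar.

Yes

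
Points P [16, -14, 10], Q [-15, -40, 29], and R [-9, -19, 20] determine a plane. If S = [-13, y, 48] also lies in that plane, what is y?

A normal to the plane is n = PQ × PR = (-165, -165, -495).
S lies in the plane iff n · PS = 0.
This gives (-165)y + (-16335) = 0, so y = -99.

-99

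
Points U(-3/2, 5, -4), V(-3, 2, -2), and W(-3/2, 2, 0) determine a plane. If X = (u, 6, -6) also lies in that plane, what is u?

The plane through U, V, W has equation −6x + 6y + (9/2)z = 21.
Substituting X: (-6)u + (9) = 21, so u = -2.

-2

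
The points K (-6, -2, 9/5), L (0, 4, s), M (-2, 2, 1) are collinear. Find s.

Collinearity requires KL × KM = 0; each component is linear in s.
The x-component gives (-4)s + (12/5) = 0, so s = 3/5.
The remaining components then also vanish.

3/5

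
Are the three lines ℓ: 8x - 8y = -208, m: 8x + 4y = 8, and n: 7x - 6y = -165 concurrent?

Intersecting ℓ and m: solving the 2×2 system gives (x, y) = (-8, 18).
Substitute into n: (7)(-8) + (-6)(18) = -164.
But n requires -165 ≠ -164, so the three lines have no common point.

No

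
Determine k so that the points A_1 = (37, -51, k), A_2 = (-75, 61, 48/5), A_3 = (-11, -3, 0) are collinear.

Collinearity requires A_1A_2 × A_1A_3 = 0; each component is linear in k.
The x-component gives (-64)k + (-2304/5) = 0, so k = -36/5.
The remaining components then also vanish.

-36/5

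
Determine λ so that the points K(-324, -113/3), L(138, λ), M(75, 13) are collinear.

21

Collinearity: (L − K) must be parallel to (M − K) = (399, 152/3).
Cross-multiplying the components: (λ − (-113/3))·(399) = (462)·(152/3).
Solving gives λ = 21.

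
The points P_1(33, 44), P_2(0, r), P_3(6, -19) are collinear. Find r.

The three points are collinear iff det[P_1P_2; P_1P_3] = 0.
This determinant is linear in r: (27)r + (891) = 0, so r = -33.

-33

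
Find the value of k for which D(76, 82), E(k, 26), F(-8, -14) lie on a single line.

27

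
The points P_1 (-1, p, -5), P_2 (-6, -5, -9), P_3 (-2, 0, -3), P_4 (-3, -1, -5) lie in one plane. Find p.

3

Coplanarity ⇔ det[P_1P_2; P_1P_3; P_1P_4] = 0.
Expanding, this is linear in p: (-2)p + (6) = 0.
So p = 3.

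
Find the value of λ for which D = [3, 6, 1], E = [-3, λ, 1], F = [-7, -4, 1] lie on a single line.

0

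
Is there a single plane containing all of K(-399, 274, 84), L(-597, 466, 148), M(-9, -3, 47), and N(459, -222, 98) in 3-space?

With K as base: KL = (-198, 192, 64), KM = (390, -277, -37), KN = (858, -496, 14).
KM × KN = (-22230, -37206, 44226).
KL · (KM × KN) = 88452.
Since 88452 ≠ 0, the four points are not coplanar.

No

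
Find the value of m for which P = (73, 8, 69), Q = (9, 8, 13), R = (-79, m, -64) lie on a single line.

Direction PQ = (-64, 0, -56). From the x-coordinate of R, the parameter along the line is τ = (-79 − 73)/(-64) = 19/8.
Then m = 8 + 19/8·(0) = 8.

8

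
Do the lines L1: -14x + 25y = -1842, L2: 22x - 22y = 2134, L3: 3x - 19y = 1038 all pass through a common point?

No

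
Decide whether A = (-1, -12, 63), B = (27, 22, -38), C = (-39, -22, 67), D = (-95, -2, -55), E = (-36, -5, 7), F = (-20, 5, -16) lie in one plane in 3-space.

Yes

The plane through A, B, C has normal n = AB × AC = (-874, 3726, 1012) and equation n·P = 19918.
Checking the remaining points: n·D = 19918, n·E = 19918, n·F = 19918.
All equal 19918, so all 6 points lie in one plane.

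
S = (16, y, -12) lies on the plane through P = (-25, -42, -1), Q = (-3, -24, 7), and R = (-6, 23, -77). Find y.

7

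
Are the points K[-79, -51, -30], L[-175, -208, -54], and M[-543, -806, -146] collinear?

KL = (-96, -157, -24), KM = (-464, -755, -116).
KL × KM = (92, 0, -368).
The cross product is nonzero, so the points do not lie on one line.

No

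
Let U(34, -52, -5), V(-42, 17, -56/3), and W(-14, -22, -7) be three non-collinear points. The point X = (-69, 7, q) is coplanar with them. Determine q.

A normal to the plane is n = UV × UW = (272, 504, 1032).
X lies in the plane iff n · UX = 0.
This gives (1032)q + (6880) = 0, so q = -20/3.

-20/3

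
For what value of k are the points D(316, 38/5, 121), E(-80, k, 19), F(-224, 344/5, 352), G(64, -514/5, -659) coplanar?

Normal to plane DFG: n = (-111168/5, -479412, 375192/5); plane equation n·P = -7948512/5.
Requiring n·E = -7948512/5: (-479412)k + (16022088/5) = -7948512/5.
So k = 10.

10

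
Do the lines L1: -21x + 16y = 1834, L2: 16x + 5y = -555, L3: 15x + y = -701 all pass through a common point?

Intersecting L1 and L2: solving the 2×2 system gives (x, y) = (-50, 49).
Substitute into L3: (15)(-50) + (1)(49) = -701.
This equals -701, so (-50, 49) lies on all three lines and they are concurrent.

Yes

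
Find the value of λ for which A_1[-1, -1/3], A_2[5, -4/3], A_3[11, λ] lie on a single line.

Collinearity: (A_3 − A_1) must be parallel to (A_2 − A_1) = (6, -1).
Cross-multiplying the components: (λ − (-1/3))·(6) = (12)·(-1).
Solving gives λ = -7/3.

-7/3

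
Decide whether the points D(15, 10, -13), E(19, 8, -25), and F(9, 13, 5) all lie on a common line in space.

Yes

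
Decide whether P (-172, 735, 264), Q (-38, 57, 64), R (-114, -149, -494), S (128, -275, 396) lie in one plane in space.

No

A normal to the plane through P, Q, R is n = PQ × PR = (337124, 89972, -79132).
The plane has equation n·X = -12746756. For S: n·S = -12926700.
-12926700 ≠ -12746756, so S is off the plane.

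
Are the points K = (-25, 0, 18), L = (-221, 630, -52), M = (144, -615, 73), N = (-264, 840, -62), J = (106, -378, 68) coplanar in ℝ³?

Yes

The plane through K, L, M has normal n = KL × KM = (-8400, -1050, 14070) and equation n·P = 463260.
Checking the remaining points: n·N = 463260, n·J = 463260.
All equal 463260, so all 5 points lie in one plane.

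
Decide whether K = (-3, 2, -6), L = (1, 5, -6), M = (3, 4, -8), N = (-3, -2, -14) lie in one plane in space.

A normal to the plane through K, L, M is n = KL × KM = (-6, 8, -10).
The plane has equation n·P = 94. For N: n·N = 142.
142 ≠ 94, so N is off the plane.

No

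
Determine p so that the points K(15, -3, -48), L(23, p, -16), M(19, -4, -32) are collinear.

-5

Direction KM = (4, -1, 16). From the x-coordinate of L, the parameter along the line is τ = (23 − 15)/4 = 2.
Then p = (-3) + 2·(-1) = -5.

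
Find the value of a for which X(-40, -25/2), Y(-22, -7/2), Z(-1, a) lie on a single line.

Collinearity: (Z − X) must be parallel to (Y − X) = (18, 9).
Cross-multiplying the components: (a − (-25/2))·(18) = (39)·(9).
Solving gives a = 7.

7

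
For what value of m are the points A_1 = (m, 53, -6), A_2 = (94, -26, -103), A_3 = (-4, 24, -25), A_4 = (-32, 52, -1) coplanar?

Coplanarity ⇔ det[A_1A_2; A_1A_3; A_1A_4] = 0.
Expanding, this is linear in m: (984)m + (24600) = 0.
So m = -25.

-25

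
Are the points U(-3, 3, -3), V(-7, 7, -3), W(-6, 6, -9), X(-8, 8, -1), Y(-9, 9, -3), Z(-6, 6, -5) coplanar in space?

Yes

The plane through U, V, W has normal n = UV × UW = (-24, -24, 0) and equation n·P = 0.
Checking the remaining points: n·X = 0, n·Y = 0, n·Z = 0.
All equal 0, so all 6 points lie in one plane.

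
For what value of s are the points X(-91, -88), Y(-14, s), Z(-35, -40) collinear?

The three points are collinear iff det[XY; XZ] = 0.
This determinant is linear in s: (-56)s + (-1232) = 0, so s = -22.

-22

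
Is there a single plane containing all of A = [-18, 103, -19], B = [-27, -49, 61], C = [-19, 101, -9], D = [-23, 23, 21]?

No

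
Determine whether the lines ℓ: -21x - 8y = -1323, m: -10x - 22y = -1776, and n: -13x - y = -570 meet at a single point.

Yes

Intersecting ℓ and m: solving the 2×2 system gives (x, y) = (39, 63).
Substitute into n: (-13)(39) + (-1)(63) = -570.
This equals -570, so (39, 63) lies on all three lines and they are concurrent.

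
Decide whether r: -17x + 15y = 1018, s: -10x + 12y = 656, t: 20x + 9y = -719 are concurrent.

No

Intersecting r and s: solving the 2×2 system gives (x, y) = (-44, 18).
Substitute into t: (20)(-44) + (9)(18) = -718.
But t requires -719 ≠ -718, so the three lines have no common point.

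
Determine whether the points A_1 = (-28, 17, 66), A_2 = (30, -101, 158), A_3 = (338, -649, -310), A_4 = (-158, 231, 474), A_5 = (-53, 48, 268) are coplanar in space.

Yes

The plane through A_1, A_2, A_3 has normal n = A_1A_2 × A_1A_3 = (105640, 55480, 4560) and equation n·P = -1713800.
Checking the remaining points: n·A_4 = -1713800, n·A_5 = -1713800.
All equal -1713800, so all 5 points lie in one plane.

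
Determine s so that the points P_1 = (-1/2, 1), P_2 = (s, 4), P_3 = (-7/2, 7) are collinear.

-2

Collinearity: (P_2 − P_1) must be parallel to (P_3 − P_1) = (-3, 6).
Cross-multiplying the components: (s − (-1/2))·(6) = (3)·(-3).
Solving gives s = -2.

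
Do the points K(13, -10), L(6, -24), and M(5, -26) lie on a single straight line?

KL = (-7, -14), KM = (-8, -16).
Checking proportionality: KM = 8/7·KL, so the vectors are parallel and the points are collinear.

Yes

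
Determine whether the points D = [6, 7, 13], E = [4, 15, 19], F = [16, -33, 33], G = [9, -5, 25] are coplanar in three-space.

A normal to the plane through D, E, F is n = DE × DF = (400, 100, 0).
The plane has equation n·P = 3100. For G: n·G = 3100.
Equal, so G lies in the plane and all four are coplanar.

Yes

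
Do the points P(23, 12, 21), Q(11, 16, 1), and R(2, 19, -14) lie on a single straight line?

PQ = (-12, 4, -20), PR = (-21, 7, -35).
Each component of PR is 7/4 times the corresponding component of PQ, so PR = 7/4·PQ and the points are collinear.

Yes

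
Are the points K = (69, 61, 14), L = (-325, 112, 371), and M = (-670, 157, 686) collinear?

No

KL = (-394, 51, 357), KM = (-739, 96, 672).
KL × KM = (0, 945, -135).
The cross product is nonzero, so the points do not lie on one line.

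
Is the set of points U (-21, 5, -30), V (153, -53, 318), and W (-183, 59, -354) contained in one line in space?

Yes

UV = (174, -58, 348), UW = (-162, 54, -324).
Each component of UW is -27/29 times the corresponding component of UV, so UW = -27/29·UV and the points are collinear.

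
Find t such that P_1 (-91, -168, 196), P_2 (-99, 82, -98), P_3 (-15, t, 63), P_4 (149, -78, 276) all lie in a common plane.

Normal to plane P_1P_2P_4: n = (46460, -69920, -60720); plane equation n·P = -4382420.
Requiring n·P_3 = -4382420: (-69920)t + (-4522260) = -4382420.
So t = -2.

-2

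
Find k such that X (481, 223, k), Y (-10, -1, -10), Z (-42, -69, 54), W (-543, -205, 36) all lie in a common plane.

-92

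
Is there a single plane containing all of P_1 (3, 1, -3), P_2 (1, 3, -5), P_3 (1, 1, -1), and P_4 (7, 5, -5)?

No

The four points are coplanar iff the 3×3 determinant with rows P_1P_2, P_1P_3, P_1P_4 is zero.
Rows: (-2, 2, -2), (-2, 0, 2), (4, 4, -2).
Expanding along the first row: (-2)(-8) − (2)(-4) + (-2)(-8) = 40.
Nonzero ⇒ not coplanar.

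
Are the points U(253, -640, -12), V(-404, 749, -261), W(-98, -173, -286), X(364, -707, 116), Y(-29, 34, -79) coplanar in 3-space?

Yes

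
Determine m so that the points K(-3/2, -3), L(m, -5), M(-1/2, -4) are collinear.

1/2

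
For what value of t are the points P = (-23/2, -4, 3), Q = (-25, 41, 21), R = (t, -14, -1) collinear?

Collinearity requires PQ × PR = 0; each component is linear in t.
The y-component gives (18)t + (153) = 0, so t = -17/2.
The remaining components then also vanish.

-17/2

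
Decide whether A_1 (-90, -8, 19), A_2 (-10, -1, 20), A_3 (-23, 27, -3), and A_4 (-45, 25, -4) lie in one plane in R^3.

No

The four points are coplanar iff the 3×3 determinant with rows A_1A_2, A_1A_3, A_1A_4 is zero.
Rows: (80, 7, 1), (67, 35, -22), (45, 33, -23).
Expanding along the first row: (80)(-79) − (7)(-551) + (1)(636) = -1827.
Nonzero ⇒ not coplanar.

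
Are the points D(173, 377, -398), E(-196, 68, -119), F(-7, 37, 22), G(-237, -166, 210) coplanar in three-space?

No

A normal to the plane through D, E, F is n = DE × DF = (-34920, 104760, 69840).
The plane has equation n·P = 5657040. For G: n·G = 5552280.
5552280 ≠ 5657040, so G is off the plane.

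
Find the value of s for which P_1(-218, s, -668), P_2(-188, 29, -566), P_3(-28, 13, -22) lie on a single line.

32

Collinearity requires P_1P_2 × P_1P_3 = 0; each component is linear in s.
The x-component gives (-544)s + (17408) = 0, so s = 32.
The remaining components then also vanish.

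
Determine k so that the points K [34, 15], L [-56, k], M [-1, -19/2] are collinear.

-48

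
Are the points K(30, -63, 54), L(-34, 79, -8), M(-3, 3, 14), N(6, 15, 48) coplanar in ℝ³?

The four points are coplanar iff the 3×3 determinant with rows KL, KM, KN is zero.
Rows: (-64, 142, -62), (-33, 66, -40), (-24, 78, -6).
Expanding along the first row: (-64)(2724) − (142)(-762) + (-62)(-990) = -4752.
Nonzero ⇒ not coplanar.

No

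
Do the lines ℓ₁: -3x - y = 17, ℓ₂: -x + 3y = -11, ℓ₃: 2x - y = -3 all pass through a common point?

Yes

Intersecting ℓ₁ and ℓ₂: solving the 2×2 system gives (x, y) = (-4, -5).
Substitute into ℓ₃: (2)(-4) + (-1)(-5) = -3.
This equals -3, so (-4, -5) lies on all three lines and they are concurrent.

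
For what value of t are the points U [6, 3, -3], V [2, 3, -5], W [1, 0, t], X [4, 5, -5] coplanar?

Normal to plane UVX: n = (4, -4, -8); plane equation n·P = 36.
Requiring n·W = 36: (-8)t + (4) = 36.
So t = -4.

-4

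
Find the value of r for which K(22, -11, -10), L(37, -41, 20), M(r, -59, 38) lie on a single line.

46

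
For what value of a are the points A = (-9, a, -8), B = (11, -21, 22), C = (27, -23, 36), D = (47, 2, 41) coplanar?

The points are coplanar iff AB · (AC × AD) = 0.
Expanding, this is linear in a: (-200)a + (1800) = 0.
So a = 9.

9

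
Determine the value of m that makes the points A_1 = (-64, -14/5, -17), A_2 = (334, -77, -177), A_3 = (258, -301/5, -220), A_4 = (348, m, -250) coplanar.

Normal to plane A_1A_2A_3: n = (29393/5, 29274, 5236/5); plane equation n·P = -476000.
Requiring n·A_4 = -476000: (29274)m + (8919764/5) = -476000.
So m = -386/5.

-386/5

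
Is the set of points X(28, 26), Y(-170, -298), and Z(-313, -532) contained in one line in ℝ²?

Yes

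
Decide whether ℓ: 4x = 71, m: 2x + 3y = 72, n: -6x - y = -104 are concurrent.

No

Lines aᵢx + bᵢy = cᵢ with pairwise distinct directions are concurrent exactly when det[aᵢ bᵢ cᵢ] = 0.
Here the determinant is 176.
Nonzero, so no common point exists.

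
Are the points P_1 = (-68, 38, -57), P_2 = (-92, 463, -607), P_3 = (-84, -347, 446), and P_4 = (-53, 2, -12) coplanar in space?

No

A normal to the plane through P_1, P_2, P_3 is n = P_1P_2 × P_1P_3 = (2025, 20872, 16040).
The plane has equation n·P = -258844. For P_4: n·P_4 = -258061.
-258061 ≠ -258844, so P_4 is off the plane.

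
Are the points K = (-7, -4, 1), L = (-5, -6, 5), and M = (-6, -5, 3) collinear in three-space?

KL = (2, -2, 4), KM = (1, -1, 2).
KL × KM = (0, 0, 0).
The cross product vanishes, so the three points are collinear.

Yes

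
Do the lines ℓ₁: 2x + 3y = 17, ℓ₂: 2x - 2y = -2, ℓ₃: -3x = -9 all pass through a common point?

No

Intersecting ℓ₁ and ℓ₂: solving the 2×2 system gives (x, y) = (14/5, 19/5).
Substitute into ℓ₃: (-3)(14/5) + (0)(19/5) = -42/5.
But ℓ₃ requires -9 ≠ -42/5, so the three lines have no common point.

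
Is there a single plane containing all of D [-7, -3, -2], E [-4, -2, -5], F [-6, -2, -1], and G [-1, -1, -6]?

No

A normal to the plane through D, E, F is n = DE × DF = (4, -6, 2).
The plane has equation n·P = -14. For G: n·G = -10.
-10 ≠ -14, so G is off the plane.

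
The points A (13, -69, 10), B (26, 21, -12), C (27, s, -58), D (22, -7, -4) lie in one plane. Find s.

39

Coplanarity ⇔ det[AB; AC; AD] = 0.
Expanding, this is linear in s: (16)s + (-624) = 0.
So s = 39.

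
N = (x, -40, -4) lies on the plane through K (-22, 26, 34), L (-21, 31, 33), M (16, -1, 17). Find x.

Coplanarity requires KL · (KM × KN) = 0.
KL = (1, 5, -1), KM = (38, -27, -17); the triple product is linear in x with coefficient -112 and constant term 7168.
Setting it to zero: x = 64.

64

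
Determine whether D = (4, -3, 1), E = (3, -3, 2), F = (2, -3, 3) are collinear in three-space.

DE = (-1, 0, 1), DF = (-2, 0, 2).
DE × DF = (0, 0, 0).
The cross product vanishes, so the three points are collinear.

Yes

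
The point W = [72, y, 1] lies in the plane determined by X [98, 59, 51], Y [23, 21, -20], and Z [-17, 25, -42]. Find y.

The plane through X, Y, Z has equation 1120x + 1190y − 1820z = 87150.
Substituting W: (1190)y + (78820) = 87150, so y = 7.

7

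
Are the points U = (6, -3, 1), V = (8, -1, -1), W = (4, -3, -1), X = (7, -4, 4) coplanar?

Yes

With U as base: UV = (2, 2, -2), UW = (-2, 0, -2), UX = (1, -1, 3).
UW × UX = (-2, 4, 2).
UV · (UW × UX) = 0.
The scalar triple product vanishes, so the four points are coplanar.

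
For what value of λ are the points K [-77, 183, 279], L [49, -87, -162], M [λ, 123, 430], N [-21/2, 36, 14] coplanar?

The points are coplanar iff KL · (KM × KN) = 0.
Expanding, this is linear in λ: (-6723)λ + (-188244) = 0.
So λ = -28.

-28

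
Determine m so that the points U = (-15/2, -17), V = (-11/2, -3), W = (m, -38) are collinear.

-21/2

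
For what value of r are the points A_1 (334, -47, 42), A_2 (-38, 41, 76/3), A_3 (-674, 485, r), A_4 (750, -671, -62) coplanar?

196/3

Normal to plane A_1A_2A_4: n = (-19552, -136864/3, 195520); plane equation n·P = 11477024/3.
Requiring n·A_3 = 11477024/3: (195520)r + (-26844896/3) = 11477024/3.
So r = 196/3.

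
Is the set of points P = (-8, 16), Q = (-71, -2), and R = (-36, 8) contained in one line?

PQ = (-63, -18), PR = (-28, -8).
Checking proportionality: PR = 4/9·PQ, so the vectors are parallel and the points are collinear.

Yes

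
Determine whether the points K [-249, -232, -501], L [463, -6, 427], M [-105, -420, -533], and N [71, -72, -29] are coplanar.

Yes

With K as base: KL = (712, 226, 928), KM = (144, -188, -32), KN = (320, 160, 472).
KM × KN = (-83616, -78208, 83200).
KL · (KM × KN) = 0.
The scalar triple product vanishes, so the four points are coplanar.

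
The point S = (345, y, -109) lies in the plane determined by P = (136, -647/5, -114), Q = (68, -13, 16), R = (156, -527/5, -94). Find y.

-413/5

The plane through P, Q, R has equation −792x + 3960y − 3960z = -168696.
Substituting S: (3960)y + (158400) = -168696, so y = -413/5.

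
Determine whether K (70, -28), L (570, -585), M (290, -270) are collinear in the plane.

No

KL = (500, -557), KM = (220, -242).
det[KL; KM] = (500)(-242) − (-557)(220) = 1540.
The determinant is nonzero, so they are not collinear.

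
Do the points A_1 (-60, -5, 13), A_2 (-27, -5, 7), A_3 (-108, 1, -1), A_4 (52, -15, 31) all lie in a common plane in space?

No

A normal to the plane through A_1, A_2, A_3 is n = A_1A_2 × A_1A_3 = (36, 750, 198).
The plane has equation n·P = -3336. For A_4: n·A_4 = -3240.
-3240 ≠ -3336, so A_4 is off the plane.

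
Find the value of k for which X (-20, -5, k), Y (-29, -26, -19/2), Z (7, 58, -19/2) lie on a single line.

Direction YZ = (36, 84, 0). From the x-coordinate of X, the parameter along the line is τ = (-20 − (-29))/36 = 1/4.
Then k = (-19/2) + 1/4·(0) = -19/2.

-19/2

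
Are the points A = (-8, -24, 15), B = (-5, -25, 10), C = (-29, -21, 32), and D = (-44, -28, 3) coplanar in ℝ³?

With A as base: AB = (3, -1, -5), AC = (-21, 3, 17), AD = (-36, -4, -12).
AC × AD = (32, -864, 192).
AB · (AC × AD) = 0.
The scalar triple product vanishes, so the four points are coplanar.

Yes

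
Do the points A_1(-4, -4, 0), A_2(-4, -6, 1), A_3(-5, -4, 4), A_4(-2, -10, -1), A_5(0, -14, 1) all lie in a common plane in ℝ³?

No

The plane through A_1, A_2, A_3 has normal n = A_1A_2 × A_1A_3 = (-8, -1, -2) and equation n·P = 36.
Checking the remaining points: n·A_4 = 28, n·A_5 = 12.
Since n·A_4 = 28 ≠ 36, A_4 is off the plane and the points are not all coplanar.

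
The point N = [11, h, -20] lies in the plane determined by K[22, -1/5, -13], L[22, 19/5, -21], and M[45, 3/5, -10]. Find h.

The plane through K, L, M has equation (92/5)x − 184y − 92z = 8188/5.
Substituting N: (-184)h + (10212/5) = 8188/5, so h = 11/5.

11/5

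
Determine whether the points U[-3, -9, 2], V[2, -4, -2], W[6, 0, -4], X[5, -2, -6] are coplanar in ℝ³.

No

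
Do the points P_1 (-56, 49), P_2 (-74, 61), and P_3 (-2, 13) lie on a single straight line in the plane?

Yes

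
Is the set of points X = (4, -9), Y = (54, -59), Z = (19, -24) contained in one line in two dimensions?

XY = (50, -50), XZ = (15, -15).
Checking proportionality: XZ = 3/10·XY, so the vectors are parallel and the points are collinear.

Yes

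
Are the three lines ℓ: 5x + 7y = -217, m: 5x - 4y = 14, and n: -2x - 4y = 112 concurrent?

Lines aᵢx + bᵢy = cᵢ with pairwise distinct directions are concurrent exactly when det[aᵢ bᵢ cᵢ] = 0.
Here the determinant is 0.
It vanishes, so the lines are concurrent at (-14, -21).

Yes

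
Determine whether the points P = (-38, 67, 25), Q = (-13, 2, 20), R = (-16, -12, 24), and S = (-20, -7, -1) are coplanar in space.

A normal to the plane through P, Q, R is n = PQ × PR = (-330, -85, -545).
The plane has equation n·X = -6780. For S: n·S = 7740.
7740 ≠ -6780, so S is off the plane.

No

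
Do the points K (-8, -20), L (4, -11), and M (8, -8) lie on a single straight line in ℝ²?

KL = (12, 9), KM = (16, 12).
det[KL; KM] = (12)(12) − (9)(16) = 0.
The determinant is zero, so the points are collinear.

Yes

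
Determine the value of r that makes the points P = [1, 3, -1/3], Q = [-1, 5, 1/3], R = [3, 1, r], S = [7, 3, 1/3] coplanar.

-1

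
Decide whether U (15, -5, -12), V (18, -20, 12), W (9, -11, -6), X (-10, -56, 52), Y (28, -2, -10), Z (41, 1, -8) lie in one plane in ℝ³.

Yes

The plane through U, V, W has normal n = UV × UW = (54, -162, -108) and equation n·P = 2916.
Checking the remaining points: n·X = 2916, n·Y = 2916, n·Z = 2916.
All equal 2916, so all 6 points lie in one plane.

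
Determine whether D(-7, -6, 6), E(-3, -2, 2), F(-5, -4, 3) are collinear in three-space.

DE = (4, 4, -4), DF = (2, 2, -3).
DE × DF = (-4, 4, 0).
The cross product is nonzero, so the points do not lie on one line.

No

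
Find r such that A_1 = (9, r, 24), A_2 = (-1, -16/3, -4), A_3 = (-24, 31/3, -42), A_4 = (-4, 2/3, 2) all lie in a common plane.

The points are coplanar iff A_1A_2 · (A_1A_3 × A_1A_4) = 0.
Expanding, this is linear in r: (-252)r + (-2016) = 0.
So r = -8.

-8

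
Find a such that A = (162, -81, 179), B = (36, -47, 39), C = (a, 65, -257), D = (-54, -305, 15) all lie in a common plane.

-220

Normal to plane ABD: n = (-36936, 9576, 35568); plane equation n·P = -392616.
Requiring n·C = -392616: (-36936)a + (-8518536) = -392616.
So a = -220.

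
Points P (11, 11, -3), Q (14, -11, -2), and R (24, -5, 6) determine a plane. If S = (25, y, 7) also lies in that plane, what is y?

The plane through P, Q, R has equation −182x − 14y + 238z = -2870.
Substituting S: (-14)y + (-2884) = -2870, so y = -1.

-1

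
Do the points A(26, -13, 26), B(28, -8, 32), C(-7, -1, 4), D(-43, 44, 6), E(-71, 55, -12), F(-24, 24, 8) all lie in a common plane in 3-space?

Yes

The plane through A, B, C has normal n = AB × AC = (-182, -154, 189) and equation n·P = 2184.
Checking the remaining points: n·D = 2184, n·E = 2184, n·F = 2184.
All equal 2184, so all 6 points lie in one plane.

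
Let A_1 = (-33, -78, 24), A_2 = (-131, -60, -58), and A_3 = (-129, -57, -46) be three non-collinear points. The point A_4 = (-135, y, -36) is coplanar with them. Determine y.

-51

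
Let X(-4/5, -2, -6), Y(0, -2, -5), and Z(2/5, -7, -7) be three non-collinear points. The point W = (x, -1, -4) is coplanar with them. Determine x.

2/5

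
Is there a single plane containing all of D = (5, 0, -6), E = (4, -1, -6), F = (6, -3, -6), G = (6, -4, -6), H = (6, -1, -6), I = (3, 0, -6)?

Yes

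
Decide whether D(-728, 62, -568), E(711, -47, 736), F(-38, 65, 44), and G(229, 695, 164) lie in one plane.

The four points are coplanar iff the 3×3 determinant with rows DE, DF, DG is zero.
Rows: (1439, -109, 1304), (690, 3, 612), (957, 633, 732).
Expanding along the first row: (1439)(-385200) − (-109)(-80604) + (1304)(433899) = 2715660.
Nonzero ⇒ not coplanar.

No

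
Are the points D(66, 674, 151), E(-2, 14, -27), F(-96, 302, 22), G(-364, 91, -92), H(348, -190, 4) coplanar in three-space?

The plane through D, E, F has normal n = DE × DF = (18924, 20064, -81624) and equation n·P = 2446896.
Checking the remaining points: n·G = 2446896, n·H = 2446896.
All equal 2446896, so all 5 points lie in one plane.

Yes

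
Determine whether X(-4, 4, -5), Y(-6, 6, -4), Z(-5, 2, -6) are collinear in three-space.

No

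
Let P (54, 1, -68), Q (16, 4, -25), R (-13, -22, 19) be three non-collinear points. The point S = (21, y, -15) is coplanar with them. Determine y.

Coplanarity requires PQ · (PR × PS) = 0.
PQ = (-38, 3, 43), PR = (-67, -23, 87); the triple product is linear in y with coefficient 425 and constant term 15300.
Setting it to zero: y = -36.

-36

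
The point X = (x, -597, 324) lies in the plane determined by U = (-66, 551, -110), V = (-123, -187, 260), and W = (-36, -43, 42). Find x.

The plane through U, V, W has equation 107604x + 19764y + 55998z = -2371680.
Substituting X: (107604)x + (6344244) = -2371680, so x = -81.

-81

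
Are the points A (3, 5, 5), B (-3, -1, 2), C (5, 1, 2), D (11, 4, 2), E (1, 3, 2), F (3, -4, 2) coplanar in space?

No

The plane through A, B, C has normal n = AB × AC = (6, -24, 36) and equation n·P = 78.
Checking the remaining points: n·D = 42, n·E = 6, n·F = 186.
Since n·D = 42 ≠ 78, D is off the plane and the points are not all coplanar.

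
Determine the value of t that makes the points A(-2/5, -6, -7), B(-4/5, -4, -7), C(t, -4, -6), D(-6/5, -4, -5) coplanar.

Normal to plane ABD: n = (4, 4/5, 4/5); plane equation n·P = -12.
Requiring n·C = -12: (4)t + (-8) = -12.
So t = -1.

-1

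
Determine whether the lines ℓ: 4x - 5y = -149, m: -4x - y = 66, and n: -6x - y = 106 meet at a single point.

No

The three lines meet at one point iff the augmented coefficient matrix [aᵢ bᵢ cᵢ] has rank < 3, i.e. its determinant vanishes.
Here the determinant is -2.
Nonzero, so no common point exists.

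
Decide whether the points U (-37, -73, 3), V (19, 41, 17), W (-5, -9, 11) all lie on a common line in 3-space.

No

UV = (56, 114, 14), UW = (32, 64, 8).
Comparing components 2 and 3: (114)(8) − (14)(64) = 16 ≠ 0, so UV and UW are not parallel and the points are not collinear.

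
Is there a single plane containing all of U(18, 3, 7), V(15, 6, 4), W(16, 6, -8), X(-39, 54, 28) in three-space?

Yes

The four points are coplanar iff the 3×3 determinant with rows UV, UW, UX is zero.
Rows: (-3, 3, -3), (-2, 3, -15), (-57, 51, 21).
Expanding along the first row: (-3)(828) − (3)(-897) + (-3)(69) = 0.
Zero determinant ⇒ coplanar.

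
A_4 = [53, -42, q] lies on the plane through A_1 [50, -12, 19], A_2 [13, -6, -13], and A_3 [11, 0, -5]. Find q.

Coplanarity requires A_1A_2 · (A_1A_3 × A_1A_4) = 0.
A_1A_2 = (-37, 6, -32), A_1A_3 = (-39, 12, -24); the triple product is linear in q with coefficient -210 and constant term -6090.
Setting it to zero: q = -29.

-29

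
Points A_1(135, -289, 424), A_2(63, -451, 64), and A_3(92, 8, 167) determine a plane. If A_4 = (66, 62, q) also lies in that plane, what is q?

The plane through A_1, A_2, A_3 has equation 148554x − 3024y − 28350z = 8908326.
Substituting A_4: (-28350)q + (9617076) = 8908326, so q = 25.

25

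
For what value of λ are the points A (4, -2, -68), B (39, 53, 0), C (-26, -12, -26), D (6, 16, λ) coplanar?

-24

Coplanarity ⇔ det[AB; AC; AD] = 0.
Expanding, this is linear in λ: (1300)λ + (31200) = 0.
So λ = -24.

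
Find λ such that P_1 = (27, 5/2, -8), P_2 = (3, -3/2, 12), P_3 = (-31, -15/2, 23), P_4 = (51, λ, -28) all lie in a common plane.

Normal to plane P_1P_2P_3: n = (76, -416, 8); plane equation n·P = 948.
Requiring n·P_4 = 948: (-416)λ + (3652) = 948.
So λ = 13/2.

13/2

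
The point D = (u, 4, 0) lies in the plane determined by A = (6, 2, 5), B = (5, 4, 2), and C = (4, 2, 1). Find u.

A normal to the plane is n = AB × AC = (-8, 2, 4).
D lies in the plane iff n · AD = 0.
This gives (-8)u + (32) = 0, so u = 4.

4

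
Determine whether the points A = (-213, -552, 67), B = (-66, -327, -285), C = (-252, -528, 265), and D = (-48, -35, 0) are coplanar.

No

A normal to the plane through A, B, C is n = AB × AC = (52998, -15378, 12303).
The plane has equation n·P = -1975617. For D: n·D = -2005674.
-2005674 ≠ -1975617, so D is off the plane.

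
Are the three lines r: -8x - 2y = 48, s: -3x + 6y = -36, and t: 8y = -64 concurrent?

Intersecting r and s: solving the 2×2 system gives (x, y) = (-4, -8).
Substitute into t: (0)(-4) + (8)(-8) = -64.
This equals -64, so (-4, -8) lies on all three lines and they are concurrent.

Yes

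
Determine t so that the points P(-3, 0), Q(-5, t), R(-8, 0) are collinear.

Collinearity: (Q − P) must be parallel to (R − P) = (-5, 0).
Cross-multiplying the components: (t − 0)·(-5) = (-2)·(0).
Solving gives t = 0.

0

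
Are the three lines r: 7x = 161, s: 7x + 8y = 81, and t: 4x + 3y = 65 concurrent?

Intersecting r and s: solving the 2×2 system gives (x, y) = (23, -10).
Substitute into t: (4)(23) + (3)(-10) = 62.
But t requires 65 ≠ 62, so the three lines have no common point.

No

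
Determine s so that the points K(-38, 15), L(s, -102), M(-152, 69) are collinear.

Collinearity: (L − K) must be parallel to (M − K) = (-114, 54).
Cross-multiplying the components: (s − (-38))·(54) = (-117)·(-114).
Solving gives s = 209.

209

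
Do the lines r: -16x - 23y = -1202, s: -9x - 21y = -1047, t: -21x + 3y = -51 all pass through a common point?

Yes

Lines aᵢx + bᵢy = cᵢ with pairwise distinct directions are concurrent exactly when det[aᵢ bᵢ cᵢ] = 0.
Here the determinant is 0.
It vanishes, so the lines are concurrent at (9, 46).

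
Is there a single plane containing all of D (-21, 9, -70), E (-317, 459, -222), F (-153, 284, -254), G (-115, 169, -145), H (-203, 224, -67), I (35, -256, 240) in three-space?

Yes

The plane through D, E, F has normal n = DE × DF = (-41000, -34400, -22000) and equation n·P = 2091400.
Checking the remaining points: n·G = 2091400, n·H = 2091400, n·I = 2091400.
All equal 2091400, so all 6 points lie in one plane.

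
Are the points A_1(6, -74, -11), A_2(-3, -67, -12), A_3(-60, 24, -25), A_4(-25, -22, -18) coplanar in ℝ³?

The four points are coplanar iff the 3×3 determinant with rows A_1A_2, A_1A_3, A_1A_4 is zero.
Rows: (-9, 7, -1), (-66, 98, -14), (-31, 52, -7).
Expanding along the first row: (-9)(42) − (7)(28) + (-1)(-394) = -180.
Nonzero ⇒ not coplanar.

No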